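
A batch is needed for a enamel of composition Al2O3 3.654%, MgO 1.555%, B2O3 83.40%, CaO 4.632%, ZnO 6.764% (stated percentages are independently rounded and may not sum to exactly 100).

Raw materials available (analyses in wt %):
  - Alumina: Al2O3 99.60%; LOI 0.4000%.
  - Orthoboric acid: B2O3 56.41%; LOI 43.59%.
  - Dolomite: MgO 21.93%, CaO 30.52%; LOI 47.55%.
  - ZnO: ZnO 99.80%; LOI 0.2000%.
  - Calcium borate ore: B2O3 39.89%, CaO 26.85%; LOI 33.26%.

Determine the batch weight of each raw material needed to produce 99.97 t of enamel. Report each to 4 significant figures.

Batch per 99.97 t enamel:
  Alumina: 3.668 t
  Orthoboric acid: 141.3 t
  Dolomite: 7.089 t
  ZnO: 6.776 t
  Calcium borate ore: 9.189 t
Total batch = 168.0 t; LOI loss = 68.05 t; yield = 59.50%

The intermediate values are shown rounded to four significant figures as written. Each numeric step carries full float precision through every step; a single rounding finalizes every reported number — all derived quantities are computed starting from the weights for 99.97 t of glass at exact precision (five oxide percentages, LOI, the yield, glass mass, totals), exactly as shown in the problem or the answer.
Target oxide masses per 99.97 t enamel:
  Al2O3: 3.654% × 99.97 = 3.653 t
  MgO: 1.555% × 99.97 = 1.555 t
  B2O3: 83.40% × 99.97 = 83.37 t
  CaO: 4.632% × 99.97 = 4.631 t
  ZnO: 6.764% × 99.97 = 6.762 t
Per-oxide balance check given the weights on record, against the basis in use (every target is met by its sum exact up to rounding of places):
  Al2O3: 3.668·0.9960 = 3.653 t (target 3.653 t)
  MgO: 7.089·0.2193 = 1.555 t (target 1.555 t)
  B2O3: 141.3·0.5641 + 9.189·0.3989 = 83.37 t (target 83.37 t)
  CaO: 7.089·0.3052 + 9.189·0.2685 = 4.631 t (target 4.631 t)
  ZnO: 6.776·0.9980 = 6.762 t (target 6.762 t)
Mass balance on the glass: total batch − LOI = 99.97 t (the Σ of target masses is 99.97 t; against the stated basis, 99.97 t — gaps are rounding artifacts).
Total batch = Σ batch = 168.0 t; the LOI term Σ batch·LOI equals 68.05 t; as yield: glass ÷ batch → 59.50%.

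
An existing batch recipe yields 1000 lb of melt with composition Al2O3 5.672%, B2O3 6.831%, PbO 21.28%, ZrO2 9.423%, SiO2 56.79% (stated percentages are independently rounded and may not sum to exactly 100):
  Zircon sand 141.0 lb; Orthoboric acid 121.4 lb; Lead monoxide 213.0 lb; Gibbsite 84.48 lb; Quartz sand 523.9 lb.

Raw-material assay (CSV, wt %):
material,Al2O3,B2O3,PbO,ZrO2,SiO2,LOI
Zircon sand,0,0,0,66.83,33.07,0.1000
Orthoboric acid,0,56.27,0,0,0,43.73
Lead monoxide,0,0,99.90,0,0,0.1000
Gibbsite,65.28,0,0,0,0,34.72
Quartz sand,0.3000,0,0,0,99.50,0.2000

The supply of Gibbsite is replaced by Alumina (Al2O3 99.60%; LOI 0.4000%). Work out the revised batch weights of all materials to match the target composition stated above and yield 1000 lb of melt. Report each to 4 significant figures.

Revised batch per 1000 lb melt:
  Zircon sand: 141.0 lb
  Orthoboric acid: 121.4 lb
  Lead monoxide: 213.0 lb
  Alumina: 55.37 lb
  Quartz sand: 523.9 lb
Total batch = 1055 lb; LOI loss = 54.71 lb

Values along the way are printed, rounded to four significant figures, at each printed step — the working math maintains full precision through the solve. Exactly one rounding goes into every reported figure — the derived quantities (net glass mass, totals, ignition loss, yield, the five compositions) are recomputed in full float precision from the batch weights on 1000 lb of glass as set out in the problem or answer text.
Per-oxide target masses for 1000 lb melt:
  Al2O3: 5.672% × 1000 = 56.72 lb
  B2O3: 6.831% × 1000 = 68.31 lb
  PbO: 21.28% × 1000 = 212.8 lb
  ZrO2: 9.423% × 1000 = 94.23 lb
  SiO2: 56.79% × 1000 = 567.9 lb
Sums-versus-targets review per the reported batch figures, for the quoted basis mass (summed amounts equal target values modulo rounding of the values):
  Al2O3: 55.37·0.9960 + 523.9·0.003000 = 56.72 lb (target 56.72 lb)
  B2O3: 121.4·0.5627 = 68.31 lb (target 68.31 lb)
  PbO: 213.0·0.9990 = 212.8 lb (target 212.8 lb)
  ZrO2: 141.0·0.6683 = 94.23 lb (target 94.23 lb)
  SiO2: 141.0·0.3307 + 523.9·0.9950 = 567.9 lb (target 567.9 lb)
Auditing the glass mass value: total charge less LOI = 1000 lb (summing oxide targets gives 1000 lb; stated basis 1000 lb — any gap is answer rounding).
Batch grand total — Σ batch = 1055 lb; ignition loss, Σ(batch × LOI) = 54.71 lb; yield: glass divided by total = 94.81%.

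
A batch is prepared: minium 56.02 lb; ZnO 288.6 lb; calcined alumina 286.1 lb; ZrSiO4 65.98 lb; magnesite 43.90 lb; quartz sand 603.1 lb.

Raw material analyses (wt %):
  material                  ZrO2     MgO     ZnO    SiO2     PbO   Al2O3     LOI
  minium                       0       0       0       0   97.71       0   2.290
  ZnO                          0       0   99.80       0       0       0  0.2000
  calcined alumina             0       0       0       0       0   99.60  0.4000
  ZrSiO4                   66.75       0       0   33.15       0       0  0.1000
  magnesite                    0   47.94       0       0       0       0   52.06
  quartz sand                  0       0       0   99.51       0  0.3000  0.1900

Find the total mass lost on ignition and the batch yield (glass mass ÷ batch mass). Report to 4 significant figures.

The intermediate values are printed (rounded to 4 significant figures) between the steps; the whole derivation carries full float precision in every operation — every reported value takes a single rounding; the derived quantities (the yield, ignition loss, totals, glass mass, six oxide percentages) are carried from the weighed amounts per 1317 lb of glass in full precision as written in the problem or answer text.
Each material's LOI contribution:
  minium: 56.02 × 0.02290 = 1.283 lb
  ZnO: 288.6 × 0.002000 = 0.5772 lb
  calcined alumina: 286.1 × 0.004000 = 1.144 lb
  ZrSiO4: 65.98 × 0.001000 = 0.06598 lb
  magnesite: 43.90 × 0.5206 = 22.85 lb
  quartz sand: 603.1 × 0.001900 = 1.146 lb
Total LOI = 27.07 lb
Glass = batch − LOI = 1344 − 27.07 = 1317 lb

LOI loss = 27.07 lb; glass = 1317 lb; yield = 97.99%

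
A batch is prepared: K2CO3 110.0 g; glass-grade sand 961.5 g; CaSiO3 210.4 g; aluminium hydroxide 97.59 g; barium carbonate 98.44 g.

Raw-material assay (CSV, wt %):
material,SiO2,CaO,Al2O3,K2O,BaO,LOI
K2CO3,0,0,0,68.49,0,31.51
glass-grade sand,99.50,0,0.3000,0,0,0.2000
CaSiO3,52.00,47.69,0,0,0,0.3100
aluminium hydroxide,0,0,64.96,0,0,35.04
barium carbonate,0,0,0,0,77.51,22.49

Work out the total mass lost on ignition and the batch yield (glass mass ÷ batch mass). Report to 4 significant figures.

LOI loss = 93.57 g; glass = 1384 g; yield = 93.67%

In-progress results are shown, rounded to four significant digits, between the steps; the whole derivation carries full precision through every step. Exactly one rounding goes into each reported value. The derived quantities, which include LOI, the yield, the five compositions, net glass mass, totals, are recomputed at full precision, precisely as stated by the problem or the answer, from the batch weights at 1384 g of glass.
Each material's LOI contribution:
  K2CO3: 110.0 × 0.3151 = 34.66 g
  glass-grade sand: 961.5 × 0.002000 = 1.923 g
  CaSiO3: 210.4 × 0.003100 = 0.6522 g
  aluminium hydroxide: 97.59 × 0.3504 = 34.20 g
  barium carbonate: 98.44 × 0.2249 = 22.14 g
Total LOI = 93.57 g
Glass = batch − LOI = 1478 − 93.57 = 1384 g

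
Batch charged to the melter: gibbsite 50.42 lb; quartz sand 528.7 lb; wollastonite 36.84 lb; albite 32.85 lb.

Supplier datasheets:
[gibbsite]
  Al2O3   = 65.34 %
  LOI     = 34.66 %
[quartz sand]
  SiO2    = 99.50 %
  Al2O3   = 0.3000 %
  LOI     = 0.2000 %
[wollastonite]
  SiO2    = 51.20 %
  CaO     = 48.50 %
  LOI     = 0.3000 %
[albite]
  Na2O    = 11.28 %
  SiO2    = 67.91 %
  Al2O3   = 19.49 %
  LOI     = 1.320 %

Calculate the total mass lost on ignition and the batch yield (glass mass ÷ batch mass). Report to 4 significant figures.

LOI loss = 19.08 lb; glass = 629.7 lb; yield = 97.06%

Intermediates are displayed, rounded to 4 significant digits, between the steps — every computation maintains full float precision at all times; a single rounding produces every reported number — all derived quantities, including four oxide percentages, ignition loss, the totals, glass mass, yield, are recomputed from the weighed amounts at 629.7 lb of glass at full precision as they appear in the question or the answer.
LOI of each material in turn:
  gibbsite: 50.42 × 0.3466 = 17.48 lb
  quartz sand: 528.7 × 0.002000 = 1.057 lb
  wollastonite: 36.84 × 0.003000 = 0.1105 lb
  albite: 32.85 × 0.01320 = 0.4336 lb
Total LOI = 19.08 lb
Glass = batch − LOI = 648.8 − 19.08 = 629.7 lb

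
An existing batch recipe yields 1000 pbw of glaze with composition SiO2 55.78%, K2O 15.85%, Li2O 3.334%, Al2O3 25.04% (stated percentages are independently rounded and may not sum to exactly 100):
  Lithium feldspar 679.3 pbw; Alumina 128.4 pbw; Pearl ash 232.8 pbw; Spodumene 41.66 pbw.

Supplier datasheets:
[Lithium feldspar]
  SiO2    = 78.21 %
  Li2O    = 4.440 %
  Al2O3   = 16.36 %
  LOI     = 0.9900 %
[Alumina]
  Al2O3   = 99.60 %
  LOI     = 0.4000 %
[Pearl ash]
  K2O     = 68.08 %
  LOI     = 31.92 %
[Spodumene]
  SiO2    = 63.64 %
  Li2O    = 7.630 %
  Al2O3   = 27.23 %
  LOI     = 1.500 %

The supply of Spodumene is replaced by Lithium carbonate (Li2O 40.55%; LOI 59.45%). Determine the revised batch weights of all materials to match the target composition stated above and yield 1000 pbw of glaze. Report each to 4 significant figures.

Revised batch per 1000 pbw glaze:
  Lithium feldspar: 713.2 pbw
  Alumina: 134.3 pbw
  Pearl ash: 232.8 pbw
  Lithium carbonate: 4.127 pbw
Total batch = 1084 pbw; LOI loss = 84.36 pbw

The working math keeps exact precision through every step; rounding to 4 significant figures governs every in-between result as displayed — every reported result undergoes a single rounding — derived quantities are computed from the weighed amounts per 1000 pbw of glass at full float precision (glass mass, totals, yield, LOI, four oxide percentages) as written in the problem or answer text.
Per-oxide target masses for 1000 pbw glaze:
  SiO2: 55.78% × 1000 = 557.8 pbw
  K2O: 15.85% × 1000 = 158.5 pbw
  Li2O: 3.334% × 1000 = 33.34 pbw
  Al2O3: 25.04% × 1000 = 250.4 pbw
A balance pass over the oxides, with the batch weights as given, at the basis given (oxide sums agree with the targets up to rounding of the answer):
  SiO2: 713.2·0.7821 = 557.8 pbw (target 557.8 pbw)
  K2O: 232.8·0.6808 = 158.5 pbw (target 158.5 pbw)
  Li2O: 713.2·0.04440 + 4.127·0.4055 = 33.34 pbw (target 33.34 pbw)
  Al2O3: 713.2·0.1636 + 134.3·0.9960 = 250.4 pbw (target 250.4 pbw)
Glass-mass closure: batch total minus LOI = 1000 pbw (the targets, summed, come to 1000 pbw; versus the stated basis of 1000 pbw — any gap is answer rounding).
Total batch = Σ batch = 1084 pbw; loss to ignition Σ batch·LOI = 84.36 pbw; glass ÷ batch gives a yield of 92.22%.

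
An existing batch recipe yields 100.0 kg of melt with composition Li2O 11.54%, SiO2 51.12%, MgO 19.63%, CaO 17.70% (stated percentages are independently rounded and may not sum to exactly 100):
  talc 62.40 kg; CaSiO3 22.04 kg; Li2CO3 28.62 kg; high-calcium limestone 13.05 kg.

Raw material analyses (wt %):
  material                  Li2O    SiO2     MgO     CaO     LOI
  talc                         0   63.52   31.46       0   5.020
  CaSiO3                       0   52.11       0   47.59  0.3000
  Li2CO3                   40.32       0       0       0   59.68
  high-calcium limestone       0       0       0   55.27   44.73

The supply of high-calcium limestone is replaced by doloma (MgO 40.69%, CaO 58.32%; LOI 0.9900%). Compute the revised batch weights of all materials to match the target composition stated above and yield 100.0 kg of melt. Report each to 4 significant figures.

Revised batch per 100.0 kg melt:
  talc: 55.40 kg
  CaSiO3: 30.57 kg
  Li2CO3: 28.62 kg
  doloma: 5.407 kg
Total batch = 120.0 kg; LOI loss = 20.01 kg

All arithmetic maintains full float precision through every step; working values are displayed with 4-significant-figure rounding alongside each step. Exactly one rounding lands on each reported figure — derived quantities are computed from the batch weights per 100.0 kg of glass in full float precision (totals, ignition loss, four oxide percentages, yield, net glass mass), as set out in the problem or the answer.
The oxide mass targets at 100.0 kg melt:
  Li2O: 11.54% × 100.0 = 11.54 kg
  SiO2: 51.12% × 100.0 = 51.12 kg
  MgO: 19.63% × 100.0 = 19.63 kg
  CaO: 17.70% × 100.0 = 17.70 kg
Mass-balance tally per oxide from the weights as reported, on the stated basis (each sum matches its target mass once rounding is allowed for):
  Li2O: 28.62·0.4032 = 11.54 kg (target 11.54 kg)
  SiO2: 55.40·0.6352 + 30.57·0.5211 = 51.12 kg (target 51.12 kg)
  MgO: 55.40·0.3146 + 5.407·0.4069 = 19.63 kg (target 19.63 kg)
  CaO: 30.57·0.4759 + 5.407·0.5832 = 17.70 kg (target 17.70 kg)
Glass-mass closure: total batch − LOI = 99.99 kg (oxide target masses add up to 99.99 kg; stated basis 100.0 kg — any gap is answer rounding).
Batch grand total — Σ batch = 120.0 kg; ignition loss, Σ(batch × LOI) = 20.01 kg; glass ÷ batch gives a yield of 83.33%.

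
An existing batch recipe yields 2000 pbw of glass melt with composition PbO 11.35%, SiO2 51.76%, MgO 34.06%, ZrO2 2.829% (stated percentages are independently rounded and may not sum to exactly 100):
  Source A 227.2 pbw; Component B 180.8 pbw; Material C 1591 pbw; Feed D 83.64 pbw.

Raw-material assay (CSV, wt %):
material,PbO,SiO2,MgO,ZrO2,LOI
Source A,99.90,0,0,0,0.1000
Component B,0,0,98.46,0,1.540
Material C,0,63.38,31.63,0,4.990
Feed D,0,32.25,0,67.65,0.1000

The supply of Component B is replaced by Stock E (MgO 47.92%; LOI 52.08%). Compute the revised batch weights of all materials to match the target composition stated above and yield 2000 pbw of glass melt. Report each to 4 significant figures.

All internal work maintains exact precision in all steps. In-progress results are printed rounded to 4 significant figures in the working. Each reported value carries a single rounding; derived quantities are rebuilt in full precision (totals, the yield, four oxide percentages, ignition loss, net glass mass) from the batch weights on 2000 pbw of glass exactly as printed in the question or the answer.
Target oxide masses per 2000 pbw glass melt:
  PbO: 11.35% × 2000 = 227.0 pbw
  SiO2: 51.76% × 2000 = 1035 pbw
  MgO: 34.06% × 2000 = 681.2 pbw
  ZrO2: 2.829% × 2000 = 56.58 pbw
Oxide-by-oxide audit from the weights as reported, for the quoted basis mass (target by target, the sums agree modulo rounding of the values):
  PbO: 227.2·0.9990 = 227.0 pbw (target 227.0 pbw)
  SiO2: 1591·0.6338 + 83.64·0.3225 = 1035 pbw (target 1035 pbw)
  MgO: 371.5·0.4792 + 1591·0.3163 = 681.3 pbw (target 681.2 pbw)
  ZrO2: 83.64·0.6765 = 56.58 pbw (target 56.58 pbw)
Mass balance on the glass: net batch after ignition = 2000 pbw (oxide target masses add up to 2000 pbw; basis as stated: 2000 pbw — a pure rounding effect).
Summing the batch: Σ batch = 2273 pbw; Σ batch·LOI gives LOI loss = 273.2 pbw; yield, glass over the total, = 87.98%.

Revised batch per 2000 pbw glass melt:
  Source A: 227.2 pbw
  Stock E: 371.5 pbw
  Material C: 1591 pbw
  Feed D: 83.64 pbw
Total batch = 2273 pbw; LOI loss = 273.2 pbw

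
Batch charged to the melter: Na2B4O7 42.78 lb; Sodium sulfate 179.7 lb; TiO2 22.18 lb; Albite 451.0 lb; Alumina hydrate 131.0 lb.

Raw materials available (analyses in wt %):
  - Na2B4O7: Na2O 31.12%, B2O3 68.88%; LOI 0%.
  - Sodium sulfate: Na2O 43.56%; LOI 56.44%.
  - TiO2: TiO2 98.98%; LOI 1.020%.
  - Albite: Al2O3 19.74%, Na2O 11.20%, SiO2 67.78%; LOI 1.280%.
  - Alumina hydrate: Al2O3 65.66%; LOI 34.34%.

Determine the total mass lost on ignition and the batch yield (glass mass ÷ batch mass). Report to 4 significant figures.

LOI loss = 152.4 lb; glass = 674.3 lb; yield = 81.56%

The intermediate values are printed, with 4-significant-figure rounding, across the worked steps; the working math keeps full float precision at every stage. Every reported result is rounded a single time; the derived quantities, which include five oxide percentages, glass mass, LOI, totals, yield, are computed in full precision, as they appear in problem or answer, using the weight values on 674.3 lb of glass.
LOI of each material in turn:
  Na2B4O7: 42.78 × 0 = 0 lb
  Sodium sulfate: 179.7 × 0.5644 = 101.4 lb
  TiO2: 22.18 × 0.01020 = 0.2262 lb
  Albite: 451.0 × 0.01280 = 5.773 lb
  Alumina hydrate: 131.0 × 0.3434 = 44.99 lb
Total LOI = 152.4 lb
Glass = batch − LOI = 826.7 − 152.4 = 674.3 lb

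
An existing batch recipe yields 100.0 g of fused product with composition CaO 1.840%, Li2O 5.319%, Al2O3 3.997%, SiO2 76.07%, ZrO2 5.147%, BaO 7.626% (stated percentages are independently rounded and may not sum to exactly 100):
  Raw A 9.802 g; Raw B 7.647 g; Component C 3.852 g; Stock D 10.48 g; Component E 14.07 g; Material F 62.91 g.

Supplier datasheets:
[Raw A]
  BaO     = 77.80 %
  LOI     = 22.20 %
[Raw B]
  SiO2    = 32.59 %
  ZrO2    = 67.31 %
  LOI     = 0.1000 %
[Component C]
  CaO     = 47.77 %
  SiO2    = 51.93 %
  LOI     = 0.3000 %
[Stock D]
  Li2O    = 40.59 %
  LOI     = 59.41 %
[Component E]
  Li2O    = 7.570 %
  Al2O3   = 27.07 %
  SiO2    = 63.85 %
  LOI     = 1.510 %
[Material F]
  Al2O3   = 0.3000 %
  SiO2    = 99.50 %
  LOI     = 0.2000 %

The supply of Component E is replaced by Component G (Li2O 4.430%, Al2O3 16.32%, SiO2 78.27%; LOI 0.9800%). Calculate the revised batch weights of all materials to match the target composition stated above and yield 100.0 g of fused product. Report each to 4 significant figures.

Working values are shown, rounded to four significant digits, across the worked steps. All arithmetic keeps full float precision at all times. Every reported number is rounded once only; all derived quantities (the six compositions, totals, LOI, glass mass, yield) are recomputed from the batch weights per 100.0 g of glass at exact precision, precisely as stated by question or answer.
Oxide mass targets, per 100.0 g fused product:
  CaO: 1.840% × 100.0 = 1.840 g
  Li2O: 5.319% × 100.0 = 5.319 g
  Al2O3: 3.997% × 100.0 = 3.997 g
  SiO2: 76.07% × 100.0 = 76.07 g
  ZrO2: 5.147% × 100.0 = 5.147 g
  BaO: 7.626% × 100.0 = 7.626 g
Per-oxide balance check on the weights just shown, on the stated basis (every target is met by its sum inside rounding margins):
  CaO: 3.852·0.4777 = 1.840 g (target 1.840 g)
  Li2O: 10.54·0.4059 + 23.51·0.04430 = 5.320 g (target 5.319 g)
  Al2O3: 23.51·0.1632 + 53.44·0.003000 = 3.997 g (target 3.997 g)
  SiO2: 7.647·0.3259 + 3.852·0.5193 + 23.51·0.7827 + 53.44·0.9950 = 76.07 g (target 76.07 g)
  ZrO2: 7.647·0.6731 = 5.147 g (target 5.147 g)
  BaO: 9.802·0.7780 = 7.626 g (target 7.626 g)
Auditing the glass mass value: the batch minus its LOI: 100.0 g (the Σ of target masses is 100.0 g; versus the stated basis of 100.0 g — a pure rounding effect).
Batch total: Σ batch = 108.8 g; ignition loss, Σ(batch × LOI) = 8.794 g; glass ÷ batch gives a yield of 91.92%.

Revised batch per 100.0 g fused product:
  Raw A: 9.802 g
  Raw B: 7.647 g
  Component C: 3.852 g
  Stock D: 10.54 g
  Component G: 23.51 g
  Material F: 53.44 g
Total batch = 108.8 g; LOI loss = 8.794 g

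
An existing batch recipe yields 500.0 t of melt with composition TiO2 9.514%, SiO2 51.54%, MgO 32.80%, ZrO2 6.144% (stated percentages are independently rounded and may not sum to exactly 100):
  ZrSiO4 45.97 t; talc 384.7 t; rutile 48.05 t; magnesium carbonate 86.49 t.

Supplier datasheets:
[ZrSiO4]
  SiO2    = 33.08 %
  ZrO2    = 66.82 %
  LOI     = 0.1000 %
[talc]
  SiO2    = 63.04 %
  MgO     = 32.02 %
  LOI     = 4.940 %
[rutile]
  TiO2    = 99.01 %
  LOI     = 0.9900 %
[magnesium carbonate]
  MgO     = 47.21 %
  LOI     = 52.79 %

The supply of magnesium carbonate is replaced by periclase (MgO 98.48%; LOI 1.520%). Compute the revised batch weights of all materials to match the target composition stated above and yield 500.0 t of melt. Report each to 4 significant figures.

Revised batch per 500.0 t melt:
  ZrSiO4: 45.97 t
  talc: 384.7 t
  rutile: 48.05 t
  periclase: 41.46 t
Total batch = 520.2 t; LOI loss = 20.16 t

Every computation holds full float precision throughout — in-progress results are shown with 4-significant-figure rounding when written out; a single rounding finalizes each reported value — derived quantities (the yield, the totals, glass mass, LOI, the four compositions) are recomputed in full precision from the weighed amounts on 500.0 t of glass, as given in problem or answer.
Target masses of each oxide per 500.0 t melt:
  TiO2: 9.514% × 500.0 = 47.57 t
  SiO2: 51.54% × 500.0 = 257.7 t
  MgO: 32.80% × 500.0 = 164.0 t
  ZrO2: 6.144% × 500.0 = 30.72 t
Sums-versus-targets review working from each reported weight, for the quoted basis mass (summed amounts equal target values inside rounding margins):
  TiO2: 48.05·0.9901 = 47.57 t (target 47.57 t)
  SiO2: 45.97·0.3308 + 384.7·0.6304 = 257.7 t (target 257.7 t)
  MgO: 384.7·0.3202 + 41.46·0.9848 = 164.0 t (target 164.0 t)
  ZrO2: 45.97·0.6682 = 30.72 t (target 30.72 t)
Glass-mass closure: batch Σ − ignition loss = 500.0 t (the Σ of target masses is 500.0 t; stated basis 500.0 t — any gap is answer rounding).
Adding the batch up: Σ batch = 520.2 t; LOI removed, Σ of batch·LOI: 20.16 t; yield: glass divided by total = 96.13%.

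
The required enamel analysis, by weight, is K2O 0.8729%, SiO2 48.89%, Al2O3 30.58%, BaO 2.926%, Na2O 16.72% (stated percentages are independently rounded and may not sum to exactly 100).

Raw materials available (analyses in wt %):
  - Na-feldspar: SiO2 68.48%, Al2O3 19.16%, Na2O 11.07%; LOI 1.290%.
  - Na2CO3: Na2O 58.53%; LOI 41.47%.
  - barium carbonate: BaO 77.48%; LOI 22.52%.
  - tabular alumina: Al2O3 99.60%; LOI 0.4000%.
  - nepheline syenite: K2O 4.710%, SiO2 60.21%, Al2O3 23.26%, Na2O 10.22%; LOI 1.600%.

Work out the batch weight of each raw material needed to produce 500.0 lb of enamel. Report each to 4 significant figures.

Intermediates are shown (rounded to four significant figures) in the working — the working math runs at full precision all the way through — exactly one rounding lands on every reported number — all derived quantities (LOI, glass mass, yield, the five compositions, the totals) are re-derived at full precision from the weighed amounts at 500.0 lb of glass, as quoted within the problem or the answer.
The oxide mass targets at 500.0 lb enamel:
  K2O: 0.8729% × 500.0 = 4.364 lb
  SiO2: 48.89% × 500.0 = 244.4 lb
  Al2O3: 30.58% × 500.0 = 152.9 lb
  BaO: 2.926% × 500.0 = 14.63 lb
  Na2O: 16.72% × 500.0 = 83.60 lb
A balance pass over the oxides, on the weights just shown, per the basis as stated (target by target, the sums agree inside rounding margins):
  K2O: 92.66·0.04710 = 4.364 lb (target 4.364 lb)
  SiO2: 275.5·0.6848 + 92.66·0.6021 = 244.5 lb (target 244.4 lb)
  Al2O3: 275.5·0.1916 + 78.88·0.9960 + 92.66·0.2326 = 152.9 lb (target 152.9 lb)
  BaO: 18.88·0.7748 = 14.63 lb (target 14.63 lb)
  Na2O: 275.5·0.1107 + 74.55·0.5853 + 92.66·0.1022 = 83.60 lb (target 83.60 lb)
Mass balance on the glass: Σ batch − LOI loss = 500.0 lb (oxide target masses add up to 499.9 lb; the stated basis being 500.0 lb — a pure rounding effect).
Whole-batch sum: Σ batch = 540.5 lb; loss to ignition Σ batch·LOI = 40.52 lb; as yield: glass ÷ batch → 92.50%.

Batch per 500.0 lb enamel:
  Na-feldspar: 275.5 lb
  Na2CO3: 74.55 lb
  barium carbonate: 18.88 lb
  tabular alumina: 78.88 lb
  nepheline syenite: 92.66 lb
Total batch = 540.5 lb; LOI loss = 40.52 lb; yield = 92.50%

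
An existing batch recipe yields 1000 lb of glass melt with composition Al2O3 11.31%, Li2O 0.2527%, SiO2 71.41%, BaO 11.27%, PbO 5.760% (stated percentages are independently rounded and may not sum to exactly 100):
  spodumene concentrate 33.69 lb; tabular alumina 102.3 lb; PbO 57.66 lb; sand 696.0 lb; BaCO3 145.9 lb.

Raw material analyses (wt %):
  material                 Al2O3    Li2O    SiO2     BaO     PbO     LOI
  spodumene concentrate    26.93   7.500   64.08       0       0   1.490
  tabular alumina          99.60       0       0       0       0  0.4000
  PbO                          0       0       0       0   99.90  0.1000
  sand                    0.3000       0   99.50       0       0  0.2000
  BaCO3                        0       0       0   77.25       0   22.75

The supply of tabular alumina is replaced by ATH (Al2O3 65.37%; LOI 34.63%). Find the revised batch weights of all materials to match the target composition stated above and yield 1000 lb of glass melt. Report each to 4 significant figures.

Each numeric step keeps exact precision through the solve. Values along the way are printed, with 4-significant-digit rounding, at each printed step — exactly one rounding goes into every reported figure; derived quantities, which include the yield, five oxide percentages, ignition loss, net glass mass, totals, are recomputed in exact precision, precisely as stated by the problem or answer text, starting from the weights on 1000 lb of glass.
Oxide mass targets, per 1000 lb glass melt:
  Al2O3: 11.31% × 1000 = 113.1 lb
  Li2O: 0.2527% × 1000 = 2.527 lb
  SiO2: 71.41% × 1000 = 714.1 lb
  BaO: 11.27% × 1000 = 112.7 lb
  PbO: 5.760% × 1000 = 57.60 lb
Per-oxide balance check with the batch weights as given, at the basis given (oxide sums agree with the targets within answer rounding):
  Al2O3: 33.69·0.2693 + 155.9·0.6537 + 696.0·0.003000 = 113.1 lb (target 113.1 lb)
  Li2O: 33.69·0.07500 = 2.527 lb (target 2.527 lb)
  SiO2: 33.69·0.6408 + 696.0·0.9950 = 714.1 lb (target 714.1 lb)
  BaO: 145.9·0.7725 = 112.7 lb (target 112.7 lb)
  PbO: 57.66·0.9990 = 57.60 lb (target 57.60 lb)
Glass-mass bookkeeping: Σ batch − LOI loss = 1000 lb (targets for the oxides total 1000 lb; the stated basis being 1000 lb — gaps are rounding artifacts).
Total batch = Σ batch = 1089 lb; loss to ignition Σ batch·LOI = 89.13 lb; yield, glass over the total, = 91.82%.

Revised batch per 1000 lb glass melt:
  spodumene concentrate: 33.69 lb
  ATH: 155.9 lb
  PbO: 57.66 lb
  sand: 696.0 lb
  BaCO3: 145.9 lb
Total batch = 1089 lb; LOI loss = 89.13 lb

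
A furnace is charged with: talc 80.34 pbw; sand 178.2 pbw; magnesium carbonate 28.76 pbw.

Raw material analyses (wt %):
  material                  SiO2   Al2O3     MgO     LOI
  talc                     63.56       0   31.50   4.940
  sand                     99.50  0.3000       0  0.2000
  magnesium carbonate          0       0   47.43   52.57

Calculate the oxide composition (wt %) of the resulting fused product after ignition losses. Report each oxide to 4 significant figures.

Glass mass = 267.9 pbw (batch 287.3 − LOI 19.44).
Composition: SiO2 85.26%, Al2O3 0.1996%, MgO 14.54%

In-progress results are printed rounded to 4 significant digits across the worked steps. Full precision is held throughout; exactly one rounding lands on each reported figure — derived quantities are carried in exact precision (yield, ignition loss, totals, three oxide percentages, glass mass) from the batch weights per 267.9 pbw of glass as set out in the problem or answer text.
Mass of each oxide from the mix:
  SiO2: 80.34·0.6356 + 178.2·0.9950 = 228.4 pbw
  Al2O3: 178.2·0.003000 = 0.5346 pbw
  MgO: 80.34·0.3150 + 28.76·0.4743 = 38.95 pbw
LOI: 80.34·0.04940 + 178.2·0.002000 + 28.76·0.5257 = 19.44 pbw
The glass mass, total less LOI, = 287.3 − 19.44 = 267.9 pbw (= Σ oxide masses)
each wt % is 100 × oxide ÷ glass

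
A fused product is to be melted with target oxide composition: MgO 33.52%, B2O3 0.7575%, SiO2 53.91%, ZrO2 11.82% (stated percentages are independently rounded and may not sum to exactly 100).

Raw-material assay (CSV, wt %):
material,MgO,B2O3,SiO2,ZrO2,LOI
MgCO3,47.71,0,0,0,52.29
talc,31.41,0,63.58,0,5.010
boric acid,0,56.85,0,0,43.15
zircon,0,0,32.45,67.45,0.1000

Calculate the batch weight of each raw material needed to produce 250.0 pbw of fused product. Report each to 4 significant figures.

Batch per 250.0 pbw fused product:
  MgCO3: 50.81 pbw
  talc: 189.6 pbw
  boric acid: 3.331 pbw
  zircon: 43.81 pbw
Total batch = 287.6 pbw; LOI loss = 37.55 pbw; yield = 86.94%

The whole derivation runs at full precision from start to finish; in-progress results are rounded off to 4 significant figures when quoted — a single rounding produces each reported number; derived quantities, which include net glass mass, four oxide percentages, totals, yield, LOI, are computed in exact precision, as set out in the problem or answer text, using the weight values for 250.0 pbw of glass.
Target oxide masses per 250.0 pbw fused product:
  MgO: 33.52% × 250.0 = 83.80 pbw
  B2O3: 0.7575% × 250.0 = 1.894 pbw
  SiO2: 53.91% × 250.0 = 134.8 pbw
  ZrO2: 11.82% × 250.0 = 29.55 pbw
Sums-versus-targets review with the batch weights as given, under the basis named above (target by target, the sums agree inside rounding margins):
  MgO: 50.81·0.4771 + 189.6·0.3141 = 83.79 pbw (target 83.80 pbw)
  B2O3: 3.331·0.5685 = 1.894 pbw (target 1.894 pbw)
  SiO2: 189.6·0.6358 + 43.81·0.3245 = 134.8 pbw (target 134.8 pbw)
  ZrO2: 43.81·0.6745 = 29.55 pbw (target 29.55 pbw)
Glass mass check: batch total minus LOI = 250.0 pbw (per-oxide target masses sum to 250.0 pbw; versus the stated basis of 250.0 pbw — any gap is answer rounding).
Summing the batch: Σ batch = 287.6 pbw; LOI removed, Σ of batch·LOI: 37.55 pbw; the yield ratio, glass ÷ batch: 86.94%.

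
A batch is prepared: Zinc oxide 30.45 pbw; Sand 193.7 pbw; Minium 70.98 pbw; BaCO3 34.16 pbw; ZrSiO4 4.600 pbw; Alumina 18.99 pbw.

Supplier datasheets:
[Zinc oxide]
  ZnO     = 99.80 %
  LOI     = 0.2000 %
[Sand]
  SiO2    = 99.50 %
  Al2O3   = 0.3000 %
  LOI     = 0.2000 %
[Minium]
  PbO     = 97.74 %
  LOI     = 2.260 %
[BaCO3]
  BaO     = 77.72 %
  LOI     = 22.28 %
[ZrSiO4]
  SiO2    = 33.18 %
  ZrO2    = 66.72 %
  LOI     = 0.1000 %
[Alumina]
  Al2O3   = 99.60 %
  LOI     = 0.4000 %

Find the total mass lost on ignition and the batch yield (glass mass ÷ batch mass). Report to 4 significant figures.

LOI loss = 9.744 pbw; glass = 343.1 pbw; yield = 97.24%

In-progress results are printed rounded to 4 significant figures in the printout; every computation keeps exact precision at each step — a single rounding completes every reported result. All derived quantities, which include yield, ignition loss, totals, six oxide percentages, net glass mass, are carried at full precision, as written in problem or answer, from the batch weights per 343.1 pbw of glass.
Loss on ignition, line by line:
  Zinc oxide: 30.45 × 0.002000 = 0.06090 pbw
  Sand: 193.7 × 0.002000 = 0.3874 pbw
  Minium: 70.98 × 0.02260 = 1.604 pbw
  BaCO3: 34.16 × 0.2228 = 7.611 pbw
  ZrSiO4: 4.600 × 0.001000 = 0.004600 pbw
  Alumina: 18.99 × 0.004000 = 0.07596 pbw
Total LOI = 9.744 pbw
Glass = batch − LOI = 352.9 − 9.744 = 343.1 pbw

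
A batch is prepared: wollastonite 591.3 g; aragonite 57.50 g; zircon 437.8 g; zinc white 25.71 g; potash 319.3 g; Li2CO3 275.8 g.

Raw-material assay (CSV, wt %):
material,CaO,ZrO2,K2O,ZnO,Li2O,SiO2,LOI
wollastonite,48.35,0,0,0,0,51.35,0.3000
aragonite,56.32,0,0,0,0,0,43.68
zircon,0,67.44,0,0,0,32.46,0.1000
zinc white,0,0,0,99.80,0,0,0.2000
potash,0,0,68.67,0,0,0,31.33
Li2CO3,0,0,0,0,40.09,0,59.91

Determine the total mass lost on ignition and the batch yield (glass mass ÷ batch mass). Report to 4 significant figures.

Every computation keeps full precision in all steps. The intermediate values appear (rounded to 4 significant figures) alongside each step — a single rounding finalizes every reported figure — the derived quantities, including the six compositions, glass mass, LOI, totals, yield, are rebuilt starting from the weights on 1415 g of glass in exact precision, as given in either problem or answer.
Ignition loss by material:
  wollastonite: 591.3 × 0.003000 = 1.774 g
  aragonite: 57.50 × 0.4368 = 25.12 g
  zircon: 437.8 × 0.001000 = 0.4378 g
  zinc white: 25.71 × 0.002000 = 0.05142 g
  potash: 319.3 × 0.3133 = 100.0 g
  Li2CO3: 275.8 × 0.5991 = 165.2 g
Total LOI = 292.6 g
Glass = batch − LOI = 1707 − 292.6 = 1415 g

LOI loss = 292.6 g; glass = 1415 g; yield = 82.86%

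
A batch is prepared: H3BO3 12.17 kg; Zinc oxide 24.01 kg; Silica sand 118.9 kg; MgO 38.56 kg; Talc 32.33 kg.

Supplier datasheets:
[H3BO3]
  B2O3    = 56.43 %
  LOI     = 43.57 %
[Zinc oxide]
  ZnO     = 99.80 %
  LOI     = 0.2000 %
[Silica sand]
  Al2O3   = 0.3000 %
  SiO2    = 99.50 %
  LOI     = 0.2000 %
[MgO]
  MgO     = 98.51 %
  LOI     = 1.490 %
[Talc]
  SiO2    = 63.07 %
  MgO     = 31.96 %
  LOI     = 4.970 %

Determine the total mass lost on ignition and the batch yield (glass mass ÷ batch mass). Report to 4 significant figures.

LOI loss = 7.770 kg; glass = 218.2 kg; yield = 96.56%

Rounding to 4 significant figures applies to every intermediate as shown. All internal work holds exact precision throughout. Every reported number is rounded only once; all derived quantities (the totals, glass mass, ignition loss, yield, five oxide percentages) are re-derived starting from the weights per 218.2 kg of glass at exact precision, as given in problem or answer.
Each material's LOI contribution:
  H3BO3: 12.17 × 0.4357 = 5.302 kg
  Zinc oxide: 24.01 × 0.002000 = 0.04802 kg
  Silica sand: 118.9 × 0.002000 = 0.2378 kg
  MgO: 38.56 × 0.01490 = 0.5745 kg
  Talc: 32.33 × 0.04970 = 1.607 kg
Total LOI = 7.770 kg
Glass = batch − LOI = 226.0 − 7.770 = 218.2 kg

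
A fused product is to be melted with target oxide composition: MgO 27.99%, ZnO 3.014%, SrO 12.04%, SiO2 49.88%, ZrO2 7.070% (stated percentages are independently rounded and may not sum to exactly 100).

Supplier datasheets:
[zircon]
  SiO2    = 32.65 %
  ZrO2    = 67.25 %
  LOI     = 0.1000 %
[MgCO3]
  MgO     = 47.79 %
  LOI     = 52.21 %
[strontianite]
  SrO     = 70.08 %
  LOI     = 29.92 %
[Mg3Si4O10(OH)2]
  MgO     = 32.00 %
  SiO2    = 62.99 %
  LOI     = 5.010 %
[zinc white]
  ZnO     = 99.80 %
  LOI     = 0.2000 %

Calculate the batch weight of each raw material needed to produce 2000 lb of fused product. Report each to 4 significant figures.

Values along the way are displayed rounded off to 4 significant figures on the page — every computation maintains full precision at all times. Exactly one rounding is applied to each reported value; derived quantities (five oxide percentages, LOI, the yield, net glass mass, the totals) are carried starting from the weights at 2000 lb of glass in full float precision as quoted within problem or answer.
Oxide-by-oxide targets in 2000 lb fused product:
  MgO: 27.99% × 2000 = 559.8 lb
  ZnO: 3.014% × 2000 = 60.28 lb
  SrO: 12.04% × 2000 = 240.8 lb
  SiO2: 49.88% × 2000 = 997.6 lb
  ZrO2: 7.070% × 2000 = 141.4 lb
Mass-balance tally per oxide given the weights on record, for the quoted basis mass (sums match the target masses given rounding of the digits):
  MgO: 183.9·0.4779 + 1475·0.3200 = 559.9 lb (target 559.8 lb)
  ZnO: 60.40·0.9980 = 60.28 lb (target 60.28 lb)
  SrO: 343.6·0.7008 = 240.8 lb (target 240.8 lb)
  SiO2: 210.3·0.3265 + 1475·0.6299 = 997.8 lb (target 997.6 lb)
  ZrO2: 210.3·0.6725 = 141.4 lb (target 141.4 lb)
Glass-mass bookkeeping: batch Σ − ignition loss = 2000 lb (summing oxide targets gives 2000 lb; against the stated basis, 2000 lb — any gap is answer rounding).
Batch total: Σ batch = 2273 lb; the LOI term Σ batch·LOI equals 273.0 lb; yield: glass divided by total = 87.99%.

Batch per 2000 lb fused product:
  zircon: 210.3 lb
  MgCO3: 183.9 lb
  strontianite: 343.6 lb
  Mg3Si4O10(OH)2: 1475 lb
  zinc white: 60.40 lb
Total batch = 2273 lb; LOI loss = 273.0 lb; yield = 87.99%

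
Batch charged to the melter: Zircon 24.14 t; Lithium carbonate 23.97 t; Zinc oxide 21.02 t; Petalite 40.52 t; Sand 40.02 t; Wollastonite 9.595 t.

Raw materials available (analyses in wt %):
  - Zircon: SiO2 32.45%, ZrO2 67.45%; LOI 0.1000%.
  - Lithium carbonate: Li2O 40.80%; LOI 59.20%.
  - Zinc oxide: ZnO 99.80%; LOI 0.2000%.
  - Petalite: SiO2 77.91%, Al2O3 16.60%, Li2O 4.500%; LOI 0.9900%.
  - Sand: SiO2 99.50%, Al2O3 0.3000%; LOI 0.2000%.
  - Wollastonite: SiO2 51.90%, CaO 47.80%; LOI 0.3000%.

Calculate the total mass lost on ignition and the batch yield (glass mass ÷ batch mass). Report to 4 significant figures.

Each numeric step carries full float precision throughout; values along the way appear rounded to four significant digits as written — every reported figure undergoes a single rounding; all derived quantities, which include glass mass, six oxide percentages, the totals, ignition loss, yield, are rebuilt at full precision, as written in question or answer, starting from the weights for 144.5 t of glass.
Each material's LOI contribution:
  Zircon: 24.14 × 0.001000 = 0.02414 t
  Lithium carbonate: 23.97 × 0.5920 = 14.19 t
  Zinc oxide: 21.02 × 0.002000 = 0.04204 t
  Petalite: 40.52 × 0.009900 = 0.4011 t
  Sand: 40.02 × 0.002000 = 0.08004 t
  Wollastonite: 9.595 × 0.003000 = 0.02879 t
Total LOI = 14.77 t
Glass = batch − LOI = 159.3 − 14.77 = 144.5 t

LOI loss = 14.77 t; glass = 144.5 t; yield = 90.73%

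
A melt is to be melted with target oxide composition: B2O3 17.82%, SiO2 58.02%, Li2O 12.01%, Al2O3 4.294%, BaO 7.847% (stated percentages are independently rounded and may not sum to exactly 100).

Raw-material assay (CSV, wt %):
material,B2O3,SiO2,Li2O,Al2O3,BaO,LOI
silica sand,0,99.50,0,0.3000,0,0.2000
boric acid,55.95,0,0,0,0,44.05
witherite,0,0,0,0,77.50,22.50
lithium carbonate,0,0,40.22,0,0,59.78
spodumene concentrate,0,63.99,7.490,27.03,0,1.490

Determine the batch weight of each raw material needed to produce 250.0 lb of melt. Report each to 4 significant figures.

Batch per 250.0 lb melt:
  silica sand: 121.1 lb
  boric acid: 79.62 lb
  witherite: 25.31 lb
  lithium carbonate: 67.51 lb
  spodumene concentrate: 38.37 lb
Total batch = 331.9 lb; LOI loss = 81.94 lb; yield = 75.31%

Mid-chain values are printed, rounded to 4 significant digits, on the page; all internal work maintains full precision at each step — every reported number receives exactly one rounding — derived quantities (totals, yield, net glass mass, LOI, five oxide percentages) are computed at full precision from the batch weights for 250.0 lb of glass as written in problem or answer.
The oxide mass targets at 250.0 lb melt:
  B2O3: 17.82% × 250.0 = 44.55 lb
  SiO2: 58.02% × 250.0 = 145.0 lb
  Li2O: 12.01% × 250.0 = 30.02 lb
  Al2O3: 4.294% × 250.0 = 10.74 lb
  BaO: 7.847% × 250.0 = 19.62 lb
Mass-balance tally per oxide applying the batch weights above, against the basis in use (every target is met by its sum modulo rounding of the values):
  B2O3: 79.62·0.5595 = 44.55 lb (target 44.55 lb)
  SiO2: 121.1·0.9950 + 38.37·0.6399 = 145.0 lb (target 145.0 lb)
  Li2O: 67.51·0.4022 + 38.37·0.07490 = 30.03 lb (target 30.02 lb)
  Al2O3: 121.1·0.003000 + 38.37·0.2703 = 10.73 lb (target 10.74 lb)
  BaO: 25.31·0.7750 = 19.62 lb (target 19.62 lb)
Glass-mass closure: total charge less LOI = 250.0 lb (the targets, summed, come to 250.0 lb; the stated basis being 250.0 lb — deltas are rounding alone).
Total batch = Σ batch = 331.9 lb; Σ batch·LOI gives LOI loss = 81.94 lb; as yield: glass ÷ batch → 75.31%.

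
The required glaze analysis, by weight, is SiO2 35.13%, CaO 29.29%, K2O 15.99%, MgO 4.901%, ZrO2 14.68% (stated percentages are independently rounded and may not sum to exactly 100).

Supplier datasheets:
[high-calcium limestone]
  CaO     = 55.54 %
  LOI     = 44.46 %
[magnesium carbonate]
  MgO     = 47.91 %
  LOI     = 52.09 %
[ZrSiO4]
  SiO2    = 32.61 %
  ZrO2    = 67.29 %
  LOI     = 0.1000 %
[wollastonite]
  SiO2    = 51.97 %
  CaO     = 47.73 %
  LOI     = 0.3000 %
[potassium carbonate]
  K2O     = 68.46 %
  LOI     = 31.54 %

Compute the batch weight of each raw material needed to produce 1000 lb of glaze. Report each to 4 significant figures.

Batch per 1000 lb glaze:
  high-calcium limestone: 64.10 lb
  magnesium carbonate: 102.3 lb
  ZrSiO4: 218.2 lb
  wollastonite: 539.1 lb
  potassium carbonate: 233.6 lb
Total batch = 1157 lb; LOI loss = 157.3 lb; yield = 86.41%

The intermediate values are shown, with 4-significant-digit rounding, between the steps; the whole derivation holds exact precision in all steps. Each reported value receives exactly one rounding. Derived quantities are recomputed at exact precision (LOI, net glass mass, the five compositions, totals, the yield) from the batch weights per 1000 lb of glass, as they appear in the question or the answer.
Oxide-by-oxide targets in 1000 lb glaze:
  SiO2: 35.13% × 1000 = 351.3 lb
  CaO: 29.29% × 1000 = 292.9 lb
  K2O: 15.99% × 1000 = 159.9 lb
  MgO: 4.901% × 1000 = 49.01 lb
  ZrO2: 14.68% × 1000 = 146.8 lb
Per-oxide balance check on the weights just shown, for the quoted basis mass (every target is met by its sum given rounding of the digits):
  SiO2: 218.2·0.3261 + 539.1·0.5197 = 351.3 lb (target 351.3 lb)
  CaO: 64.10·0.5554 + 539.1·0.4773 = 292.9 lb (target 292.9 lb)
  K2O: 233.6·0.6846 = 159.9 lb (target 159.9 lb)
  MgO: 102.3·0.4791 = 49.01 lb (target 49.01 lb)
  ZrO2: 218.2·0.6729 = 146.8 lb (target 146.8 lb)
Glass mass check: the batch minus its LOI: 1000 lb (targets for the oxides total 999.9 lb; the stated basis being 1000 lb — deltas are rounding alone).
Adding the batch up: Σ batch = 1157 lb; LOI removed, Σ of batch·LOI: 157.3 lb; the yield ratio, glass ÷ batch: 86.41%.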